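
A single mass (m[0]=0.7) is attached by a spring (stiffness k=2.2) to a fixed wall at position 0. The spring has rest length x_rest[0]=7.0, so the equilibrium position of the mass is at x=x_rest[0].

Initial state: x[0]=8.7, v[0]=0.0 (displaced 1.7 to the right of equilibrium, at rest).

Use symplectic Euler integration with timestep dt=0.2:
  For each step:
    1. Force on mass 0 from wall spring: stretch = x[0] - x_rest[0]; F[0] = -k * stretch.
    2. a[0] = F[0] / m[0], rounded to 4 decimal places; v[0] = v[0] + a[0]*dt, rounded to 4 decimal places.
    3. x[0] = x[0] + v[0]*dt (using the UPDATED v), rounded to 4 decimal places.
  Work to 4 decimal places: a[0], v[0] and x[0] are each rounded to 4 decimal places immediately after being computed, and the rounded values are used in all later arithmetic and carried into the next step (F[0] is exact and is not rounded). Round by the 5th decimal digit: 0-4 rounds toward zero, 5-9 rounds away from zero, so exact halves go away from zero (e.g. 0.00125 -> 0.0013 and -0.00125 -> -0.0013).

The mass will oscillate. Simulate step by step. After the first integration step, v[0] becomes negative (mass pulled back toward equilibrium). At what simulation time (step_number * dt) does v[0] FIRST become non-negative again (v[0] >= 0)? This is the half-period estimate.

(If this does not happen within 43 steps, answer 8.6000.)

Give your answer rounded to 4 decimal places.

Answer: 1.8000

Derivation:
Step 0: x=[8.7000] v=[0.0000]
Step 1: x=[8.4863] v=[-1.0686]
Step 2: x=[8.0857] v=[-2.0028]
Step 3: x=[7.5487] v=[-2.6852]
Step 4: x=[6.9427] v=[-3.0301]
Step 5: x=[6.3439] v=[-2.9941]
Step 6: x=[5.8276] v=[-2.5817]
Step 7: x=[5.4586] v=[-1.8448]
Step 8: x=[5.2834] v=[-0.8759]
Step 9: x=[5.3240] v=[0.2031]
First v>=0 after going negative at step 9, time=1.8000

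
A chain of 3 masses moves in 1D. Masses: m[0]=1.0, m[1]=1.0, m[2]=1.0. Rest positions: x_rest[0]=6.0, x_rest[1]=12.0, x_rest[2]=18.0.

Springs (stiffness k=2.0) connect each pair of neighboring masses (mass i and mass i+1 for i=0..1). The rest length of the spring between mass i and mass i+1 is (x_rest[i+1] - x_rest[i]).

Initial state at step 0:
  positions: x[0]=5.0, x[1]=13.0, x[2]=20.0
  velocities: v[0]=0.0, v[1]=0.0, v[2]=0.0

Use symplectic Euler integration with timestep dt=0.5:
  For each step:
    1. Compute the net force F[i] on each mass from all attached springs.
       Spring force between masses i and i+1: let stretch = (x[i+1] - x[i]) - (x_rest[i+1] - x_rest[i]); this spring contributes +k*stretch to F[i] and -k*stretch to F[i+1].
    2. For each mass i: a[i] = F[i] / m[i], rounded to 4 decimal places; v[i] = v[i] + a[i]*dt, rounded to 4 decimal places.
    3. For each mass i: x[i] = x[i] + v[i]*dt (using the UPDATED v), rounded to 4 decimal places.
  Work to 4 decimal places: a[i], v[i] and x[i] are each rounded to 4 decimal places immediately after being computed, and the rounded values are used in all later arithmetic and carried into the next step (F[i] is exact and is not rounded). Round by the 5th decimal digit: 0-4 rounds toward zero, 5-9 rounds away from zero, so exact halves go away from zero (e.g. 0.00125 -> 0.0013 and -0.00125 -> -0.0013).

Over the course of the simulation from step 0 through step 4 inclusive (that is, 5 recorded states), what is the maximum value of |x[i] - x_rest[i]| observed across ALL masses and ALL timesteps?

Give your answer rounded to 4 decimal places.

Answer: 2.0625

Derivation:
Step 0: x=[5.0000 13.0000 20.0000] v=[0.0000 0.0000 0.0000]
Step 1: x=[6.0000 12.5000 19.5000] v=[2.0000 -1.0000 -1.0000]
Step 2: x=[7.2500 12.2500 18.5000] v=[2.5000 -0.5000 -2.0000]
Step 3: x=[8.0000 12.6250 17.3750] v=[1.5000 0.7500 -2.2500]
Step 4: x=[8.0625 13.0625 16.8750] v=[0.1250 0.8750 -1.0000]
Max displacement = 2.0625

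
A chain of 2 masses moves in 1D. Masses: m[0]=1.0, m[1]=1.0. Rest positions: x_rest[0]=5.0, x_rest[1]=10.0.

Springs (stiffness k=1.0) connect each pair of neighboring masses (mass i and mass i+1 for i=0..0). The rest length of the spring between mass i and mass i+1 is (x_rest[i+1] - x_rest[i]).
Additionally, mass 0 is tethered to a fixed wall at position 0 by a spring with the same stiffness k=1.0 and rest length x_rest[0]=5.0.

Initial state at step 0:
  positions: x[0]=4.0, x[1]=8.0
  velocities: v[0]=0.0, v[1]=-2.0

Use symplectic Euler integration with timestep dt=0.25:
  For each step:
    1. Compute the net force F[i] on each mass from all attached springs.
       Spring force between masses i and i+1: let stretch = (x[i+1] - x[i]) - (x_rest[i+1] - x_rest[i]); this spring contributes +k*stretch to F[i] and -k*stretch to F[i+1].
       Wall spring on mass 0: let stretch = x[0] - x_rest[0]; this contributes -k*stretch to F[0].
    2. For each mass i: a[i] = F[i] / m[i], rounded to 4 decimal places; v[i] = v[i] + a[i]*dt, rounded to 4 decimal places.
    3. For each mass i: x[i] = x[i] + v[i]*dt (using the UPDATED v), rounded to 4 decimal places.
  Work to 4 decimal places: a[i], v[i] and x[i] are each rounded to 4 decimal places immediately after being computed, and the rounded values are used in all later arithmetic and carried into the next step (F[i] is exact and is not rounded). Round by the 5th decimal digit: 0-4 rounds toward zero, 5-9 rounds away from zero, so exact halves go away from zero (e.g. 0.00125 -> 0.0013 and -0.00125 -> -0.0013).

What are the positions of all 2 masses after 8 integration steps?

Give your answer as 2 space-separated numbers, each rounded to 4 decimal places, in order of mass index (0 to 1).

Answer: 3.0994 7.4424

Derivation:
Step 0: x=[4.0000 8.0000] v=[0.0000 -2.0000]
Step 1: x=[4.0000 7.5625] v=[0.0000 -1.7500]
Step 2: x=[3.9727 7.2149] v=[-0.1094 -1.3906]
Step 3: x=[3.8997 6.9771] v=[-0.2920 -0.9512]
Step 4: x=[3.7753 6.8595] v=[-0.4976 -0.4706]
Step 5: x=[3.6077 6.8616] v=[-0.6704 0.0084]
Step 6: x=[3.4180 6.9728] v=[-0.7589 0.4449]
Step 7: x=[3.2368 7.1744] v=[-0.7247 0.8062]
Step 8: x=[3.0994 7.4424] v=[-0.5495 1.0718]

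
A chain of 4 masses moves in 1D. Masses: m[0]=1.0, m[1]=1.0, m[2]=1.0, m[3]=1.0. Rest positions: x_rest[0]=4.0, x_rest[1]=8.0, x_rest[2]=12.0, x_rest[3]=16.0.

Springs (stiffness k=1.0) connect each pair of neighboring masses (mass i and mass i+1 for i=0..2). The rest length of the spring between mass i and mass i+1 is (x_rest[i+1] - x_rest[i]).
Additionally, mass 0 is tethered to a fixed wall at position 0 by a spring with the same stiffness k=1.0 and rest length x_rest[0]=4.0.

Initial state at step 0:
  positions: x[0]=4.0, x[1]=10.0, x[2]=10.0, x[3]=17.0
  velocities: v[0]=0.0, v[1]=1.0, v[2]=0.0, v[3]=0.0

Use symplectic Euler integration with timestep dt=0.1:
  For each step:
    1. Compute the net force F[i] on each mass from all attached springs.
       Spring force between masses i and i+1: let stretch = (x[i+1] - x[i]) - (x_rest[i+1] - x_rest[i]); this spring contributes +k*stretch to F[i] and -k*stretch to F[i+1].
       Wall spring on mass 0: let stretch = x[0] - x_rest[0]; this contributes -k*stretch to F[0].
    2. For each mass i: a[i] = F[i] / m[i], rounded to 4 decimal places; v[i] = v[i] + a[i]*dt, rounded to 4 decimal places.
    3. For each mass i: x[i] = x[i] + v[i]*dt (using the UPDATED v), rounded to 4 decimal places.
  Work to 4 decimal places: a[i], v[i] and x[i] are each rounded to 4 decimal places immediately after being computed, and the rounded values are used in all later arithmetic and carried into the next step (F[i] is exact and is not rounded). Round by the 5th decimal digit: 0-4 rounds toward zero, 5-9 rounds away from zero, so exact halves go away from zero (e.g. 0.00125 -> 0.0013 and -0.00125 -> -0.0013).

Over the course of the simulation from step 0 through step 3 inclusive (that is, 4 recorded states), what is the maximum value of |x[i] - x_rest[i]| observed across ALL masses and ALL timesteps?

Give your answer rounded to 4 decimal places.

Answer: 2.0400

Derivation:
Step 0: x=[4.0000 10.0000 10.0000 17.0000] v=[0.0000 1.0000 0.0000 0.0000]
Step 1: x=[4.0200 10.0400 10.0700 16.9700] v=[0.2000 0.4000 0.7000 -0.3000]
Step 2: x=[4.0600 10.0201 10.2087 16.9110] v=[0.4000 -0.1990 1.3870 -0.5900]
Step 3: x=[4.1190 9.9425 10.4125 16.8250] v=[0.5900 -0.7762 2.0384 -0.8602]
Max displacement = 2.0400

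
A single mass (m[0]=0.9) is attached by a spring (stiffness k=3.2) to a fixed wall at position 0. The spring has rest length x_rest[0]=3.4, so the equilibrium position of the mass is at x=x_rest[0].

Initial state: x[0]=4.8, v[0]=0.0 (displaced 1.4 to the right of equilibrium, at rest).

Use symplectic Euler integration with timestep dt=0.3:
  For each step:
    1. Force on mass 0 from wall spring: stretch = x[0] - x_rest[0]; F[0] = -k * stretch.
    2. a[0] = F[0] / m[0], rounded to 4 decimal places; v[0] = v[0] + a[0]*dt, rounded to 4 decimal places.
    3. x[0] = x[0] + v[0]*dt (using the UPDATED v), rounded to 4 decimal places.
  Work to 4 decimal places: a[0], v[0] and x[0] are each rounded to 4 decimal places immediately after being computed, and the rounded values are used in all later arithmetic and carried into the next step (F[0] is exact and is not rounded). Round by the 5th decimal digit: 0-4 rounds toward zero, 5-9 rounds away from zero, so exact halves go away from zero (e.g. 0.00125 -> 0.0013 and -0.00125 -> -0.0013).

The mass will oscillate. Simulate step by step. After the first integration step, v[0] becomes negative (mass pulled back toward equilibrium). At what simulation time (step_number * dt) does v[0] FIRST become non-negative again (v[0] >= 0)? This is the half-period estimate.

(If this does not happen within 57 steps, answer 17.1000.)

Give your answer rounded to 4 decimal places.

Step 0: x=[4.8000] v=[0.0000]
Step 1: x=[4.3520] v=[-1.4933]
Step 2: x=[3.5994] v=[-2.5088]
Step 3: x=[2.7830] v=[-2.7215]
Step 4: x=[2.1640] v=[-2.0634]
Step 5: x=[1.9405] v=[-0.7450]
Step 6: x=[2.1840] v=[0.8118]
First v>=0 after going negative at step 6, time=1.8000

Answer: 1.8000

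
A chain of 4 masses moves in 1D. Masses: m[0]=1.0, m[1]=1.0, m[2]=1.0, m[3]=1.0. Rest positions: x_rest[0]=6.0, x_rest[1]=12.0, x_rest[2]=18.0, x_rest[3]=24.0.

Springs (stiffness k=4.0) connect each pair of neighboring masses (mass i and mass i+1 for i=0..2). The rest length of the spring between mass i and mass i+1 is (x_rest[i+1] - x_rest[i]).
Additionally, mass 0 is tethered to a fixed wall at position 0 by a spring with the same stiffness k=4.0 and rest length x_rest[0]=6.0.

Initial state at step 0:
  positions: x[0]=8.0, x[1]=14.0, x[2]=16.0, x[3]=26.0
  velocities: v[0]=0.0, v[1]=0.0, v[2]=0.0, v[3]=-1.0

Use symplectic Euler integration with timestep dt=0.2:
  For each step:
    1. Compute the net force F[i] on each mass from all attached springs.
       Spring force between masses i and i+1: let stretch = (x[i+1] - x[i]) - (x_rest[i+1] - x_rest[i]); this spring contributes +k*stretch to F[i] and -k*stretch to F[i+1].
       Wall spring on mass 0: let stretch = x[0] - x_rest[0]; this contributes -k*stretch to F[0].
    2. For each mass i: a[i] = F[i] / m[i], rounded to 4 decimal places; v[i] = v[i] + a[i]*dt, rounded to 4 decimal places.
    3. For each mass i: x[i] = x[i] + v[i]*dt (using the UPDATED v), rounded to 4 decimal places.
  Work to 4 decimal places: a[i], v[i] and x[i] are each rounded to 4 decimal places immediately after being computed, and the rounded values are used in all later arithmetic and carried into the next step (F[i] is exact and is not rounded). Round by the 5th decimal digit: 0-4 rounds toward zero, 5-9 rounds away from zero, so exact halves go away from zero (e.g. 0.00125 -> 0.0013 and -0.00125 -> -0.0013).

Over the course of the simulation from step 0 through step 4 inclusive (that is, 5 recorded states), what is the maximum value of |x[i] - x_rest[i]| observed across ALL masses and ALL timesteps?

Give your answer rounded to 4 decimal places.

Step 0: x=[8.0000 14.0000 16.0000 26.0000] v=[0.0000 0.0000 0.0000 -1.0000]
Step 1: x=[7.6800 13.3600 17.2800 25.1600] v=[-1.6000 -3.2000 6.4000 -4.2000]
Step 2: x=[7.0400 12.4384 19.1936 24.0192] v=[-3.2000 -4.6080 9.5680 -5.7040]
Step 3: x=[6.1373 11.7339 20.7985 23.0663] v=[-4.5133 -3.5226 8.0243 -4.7645]
Step 4: x=[5.1481 11.5843 21.3159 22.7106] v=[-4.9459 -0.7482 2.5869 -1.7787]
Max displacement = 3.3159

Answer: 3.3159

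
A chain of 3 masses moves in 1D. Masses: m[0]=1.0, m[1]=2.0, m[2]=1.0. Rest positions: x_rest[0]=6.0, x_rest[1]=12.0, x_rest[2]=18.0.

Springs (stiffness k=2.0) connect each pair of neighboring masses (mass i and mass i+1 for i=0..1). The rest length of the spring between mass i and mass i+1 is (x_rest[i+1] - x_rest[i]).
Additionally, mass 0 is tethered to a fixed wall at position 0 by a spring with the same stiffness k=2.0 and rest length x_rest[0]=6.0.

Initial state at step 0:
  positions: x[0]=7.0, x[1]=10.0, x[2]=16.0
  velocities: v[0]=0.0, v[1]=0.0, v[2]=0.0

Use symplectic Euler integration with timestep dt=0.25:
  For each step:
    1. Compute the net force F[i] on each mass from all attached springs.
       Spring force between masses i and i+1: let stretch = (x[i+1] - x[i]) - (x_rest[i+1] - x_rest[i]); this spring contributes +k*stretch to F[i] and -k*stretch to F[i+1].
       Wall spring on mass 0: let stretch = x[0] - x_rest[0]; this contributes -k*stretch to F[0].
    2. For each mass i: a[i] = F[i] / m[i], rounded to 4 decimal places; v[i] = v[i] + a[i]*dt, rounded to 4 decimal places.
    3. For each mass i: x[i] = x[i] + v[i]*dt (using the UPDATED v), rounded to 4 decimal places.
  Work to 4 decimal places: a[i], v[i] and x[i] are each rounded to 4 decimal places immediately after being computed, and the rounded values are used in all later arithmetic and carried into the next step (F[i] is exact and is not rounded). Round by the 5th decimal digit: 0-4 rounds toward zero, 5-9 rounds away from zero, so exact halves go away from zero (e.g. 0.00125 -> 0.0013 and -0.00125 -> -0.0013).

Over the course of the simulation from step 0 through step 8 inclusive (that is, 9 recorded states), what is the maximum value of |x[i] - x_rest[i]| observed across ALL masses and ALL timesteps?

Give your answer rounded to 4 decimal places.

Step 0: x=[7.0000 10.0000 16.0000] v=[0.0000 0.0000 0.0000]
Step 1: x=[6.5000 10.1875 16.0000] v=[-2.0000 0.7500 0.0000]
Step 2: x=[5.6484 10.5078 16.0235] v=[-3.4063 1.2813 0.0938]
Step 3: x=[4.6982 10.8692 16.1075] v=[-3.8008 1.4454 0.3360]
Step 4: x=[3.9321 11.1723 16.2867] v=[-3.0644 1.2122 0.7169]
Step 5: x=[3.5795 11.3425 16.5766] v=[-1.4104 0.6808 1.1597]
Step 6: x=[3.7499 11.3547 16.9623] v=[0.6814 0.0486 1.5427]
Step 7: x=[4.4021 11.2420 17.3970] v=[2.6089 -0.4507 1.7389]
Step 8: x=[5.3591 11.0865 17.8124] v=[3.8278 -0.6219 1.6614]
Max displacement = 2.4205

Answer: 2.4205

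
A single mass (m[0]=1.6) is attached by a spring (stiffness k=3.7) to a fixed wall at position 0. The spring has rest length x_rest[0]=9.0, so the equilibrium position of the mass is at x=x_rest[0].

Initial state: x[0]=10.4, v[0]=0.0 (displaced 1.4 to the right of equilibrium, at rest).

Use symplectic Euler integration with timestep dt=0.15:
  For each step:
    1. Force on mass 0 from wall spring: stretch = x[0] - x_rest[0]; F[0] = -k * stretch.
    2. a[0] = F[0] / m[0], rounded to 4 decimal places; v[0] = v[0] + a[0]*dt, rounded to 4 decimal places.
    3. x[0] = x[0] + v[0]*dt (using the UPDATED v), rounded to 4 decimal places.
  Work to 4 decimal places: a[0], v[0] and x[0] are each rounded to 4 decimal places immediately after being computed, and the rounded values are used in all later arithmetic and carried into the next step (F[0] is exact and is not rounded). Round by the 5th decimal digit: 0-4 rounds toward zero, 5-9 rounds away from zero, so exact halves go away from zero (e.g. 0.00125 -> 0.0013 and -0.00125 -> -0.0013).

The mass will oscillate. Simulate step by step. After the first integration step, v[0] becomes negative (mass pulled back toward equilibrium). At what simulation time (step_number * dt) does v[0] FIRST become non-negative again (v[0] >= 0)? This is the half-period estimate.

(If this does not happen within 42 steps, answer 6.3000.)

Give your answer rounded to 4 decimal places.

Answer: 2.1000

Derivation:
Step 0: x=[10.4000] v=[0.0000]
Step 1: x=[10.3272] v=[-0.4856]
Step 2: x=[10.1853] v=[-0.9460]
Step 3: x=[9.9817] v=[-1.3572]
Step 4: x=[9.7270] v=[-1.6977]
Step 5: x=[9.4345] v=[-1.9499]
Step 6: x=[9.1194] v=[-2.1006]
Step 7: x=[8.7981] v=[-2.1420]
Step 8: x=[8.4873] v=[-2.0720]
Step 9: x=[8.2032] v=[-1.8942]
Step 10: x=[7.9605] v=[-1.6178]
Step 11: x=[7.7719] v=[-1.2572]
Step 12: x=[7.6472] v=[-0.8312]
Step 13: x=[7.5929] v=[-0.3619]
Step 14: x=[7.6118] v=[0.1262]
First v>=0 after going negative at step 14, time=2.1000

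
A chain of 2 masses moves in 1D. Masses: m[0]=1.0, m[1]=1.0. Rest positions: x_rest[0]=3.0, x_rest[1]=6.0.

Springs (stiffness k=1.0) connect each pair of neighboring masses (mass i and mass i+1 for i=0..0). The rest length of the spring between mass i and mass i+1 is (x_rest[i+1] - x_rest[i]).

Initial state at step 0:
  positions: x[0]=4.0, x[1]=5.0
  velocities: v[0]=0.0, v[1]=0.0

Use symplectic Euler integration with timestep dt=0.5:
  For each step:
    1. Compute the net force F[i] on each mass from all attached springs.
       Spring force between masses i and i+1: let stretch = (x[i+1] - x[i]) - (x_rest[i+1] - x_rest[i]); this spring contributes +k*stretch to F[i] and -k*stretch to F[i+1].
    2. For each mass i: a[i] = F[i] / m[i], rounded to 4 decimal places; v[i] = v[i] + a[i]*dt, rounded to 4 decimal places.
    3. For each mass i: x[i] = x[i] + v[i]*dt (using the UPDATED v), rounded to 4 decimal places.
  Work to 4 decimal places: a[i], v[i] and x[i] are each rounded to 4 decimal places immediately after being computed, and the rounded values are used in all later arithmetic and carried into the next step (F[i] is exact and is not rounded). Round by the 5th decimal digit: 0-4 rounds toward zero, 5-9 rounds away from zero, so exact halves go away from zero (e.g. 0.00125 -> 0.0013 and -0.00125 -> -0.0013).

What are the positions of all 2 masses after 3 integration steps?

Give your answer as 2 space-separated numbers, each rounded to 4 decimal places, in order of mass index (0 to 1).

Step 0: x=[4.0000 5.0000] v=[0.0000 0.0000]
Step 1: x=[3.5000 5.5000] v=[-1.0000 1.0000]
Step 2: x=[2.7500 6.2500] v=[-1.5000 1.5000]
Step 3: x=[2.1250 6.8750] v=[-1.2500 1.2500]

Answer: 2.1250 6.8750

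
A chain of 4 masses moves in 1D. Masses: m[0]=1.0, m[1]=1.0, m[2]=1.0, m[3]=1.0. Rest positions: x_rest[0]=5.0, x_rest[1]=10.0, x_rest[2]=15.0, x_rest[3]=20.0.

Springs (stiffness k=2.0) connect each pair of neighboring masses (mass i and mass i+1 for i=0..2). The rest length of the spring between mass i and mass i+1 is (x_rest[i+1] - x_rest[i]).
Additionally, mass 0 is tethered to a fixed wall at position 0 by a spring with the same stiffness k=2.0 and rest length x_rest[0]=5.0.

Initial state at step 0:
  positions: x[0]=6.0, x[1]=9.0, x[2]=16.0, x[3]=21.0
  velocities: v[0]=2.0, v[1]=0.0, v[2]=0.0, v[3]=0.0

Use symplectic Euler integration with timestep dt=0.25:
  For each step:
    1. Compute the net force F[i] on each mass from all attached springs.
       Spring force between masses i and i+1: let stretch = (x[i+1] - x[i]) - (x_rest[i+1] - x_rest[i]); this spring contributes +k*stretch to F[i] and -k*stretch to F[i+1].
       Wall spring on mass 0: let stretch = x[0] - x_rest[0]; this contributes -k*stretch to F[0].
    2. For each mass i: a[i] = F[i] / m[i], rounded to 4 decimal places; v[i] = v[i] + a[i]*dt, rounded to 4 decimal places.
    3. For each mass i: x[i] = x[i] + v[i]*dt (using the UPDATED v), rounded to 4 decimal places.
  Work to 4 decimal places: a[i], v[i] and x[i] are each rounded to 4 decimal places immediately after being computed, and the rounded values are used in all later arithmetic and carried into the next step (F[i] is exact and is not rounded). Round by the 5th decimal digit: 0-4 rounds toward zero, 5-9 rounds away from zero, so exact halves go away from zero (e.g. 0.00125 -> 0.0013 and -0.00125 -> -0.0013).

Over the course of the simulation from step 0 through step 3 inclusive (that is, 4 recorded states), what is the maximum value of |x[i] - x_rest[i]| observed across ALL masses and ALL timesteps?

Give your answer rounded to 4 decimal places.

Answer: 1.2891

Derivation:
Step 0: x=[6.0000 9.0000 16.0000 21.0000] v=[2.0000 0.0000 0.0000 0.0000]
Step 1: x=[6.1250 9.5000 15.7500 21.0000] v=[0.5000 2.0000 -1.0000 0.0000]
Step 2: x=[5.9063 10.3594 15.3750 20.9688] v=[-0.8750 3.4375 -1.5000 -0.1250]
Step 3: x=[5.5059 11.2891 15.0723 20.8633] v=[-1.6016 3.7188 -1.2109 -0.4219]
Max displacement = 1.2891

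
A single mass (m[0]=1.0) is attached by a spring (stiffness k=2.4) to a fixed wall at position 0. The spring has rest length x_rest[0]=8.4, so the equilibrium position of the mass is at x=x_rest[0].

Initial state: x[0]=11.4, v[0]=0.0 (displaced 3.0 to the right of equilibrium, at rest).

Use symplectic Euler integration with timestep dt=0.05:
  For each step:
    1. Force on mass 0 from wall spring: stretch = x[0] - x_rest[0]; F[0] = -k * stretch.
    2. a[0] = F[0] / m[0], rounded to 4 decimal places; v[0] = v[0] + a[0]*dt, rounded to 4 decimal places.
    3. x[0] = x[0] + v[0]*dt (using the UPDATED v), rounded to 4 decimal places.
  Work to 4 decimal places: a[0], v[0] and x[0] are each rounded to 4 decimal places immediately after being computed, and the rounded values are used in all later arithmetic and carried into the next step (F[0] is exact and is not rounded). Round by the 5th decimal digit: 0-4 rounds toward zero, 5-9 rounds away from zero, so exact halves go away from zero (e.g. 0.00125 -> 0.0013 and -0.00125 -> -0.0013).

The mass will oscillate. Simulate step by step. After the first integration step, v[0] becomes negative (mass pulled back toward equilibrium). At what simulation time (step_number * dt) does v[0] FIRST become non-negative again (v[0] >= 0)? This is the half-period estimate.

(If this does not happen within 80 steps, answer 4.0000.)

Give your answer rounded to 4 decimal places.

Answer: 2.0500

Derivation:
Step 0: x=[11.4000] v=[0.0000]
Step 1: x=[11.3820] v=[-0.3600]
Step 2: x=[11.3461] v=[-0.7178]
Step 3: x=[11.2925] v=[-1.0713]
Step 4: x=[11.2216] v=[-1.4184]
Step 5: x=[11.1338] v=[-1.7570]
Step 6: x=[11.0295] v=[-2.0851]
Step 7: x=[10.9095] v=[-2.4006]
Step 8: x=[10.7744] v=[-2.7017]
Step 9: x=[10.6251] v=[-2.9866]
Step 10: x=[10.4624] v=[-3.2536]
Step 11: x=[10.2873] v=[-3.5011]
Step 12: x=[10.1009] v=[-3.7276]
Step 13: x=[9.9043] v=[-3.9317]
Step 14: x=[9.6987] v=[-4.1122]
Step 15: x=[9.4853] v=[-4.2680]
Step 16: x=[9.2654] v=[-4.3982]
Step 17: x=[9.0403] v=[-4.5021]
Step 18: x=[8.8114] v=[-4.5789]
Step 19: x=[8.5800] v=[-4.6283]
Step 20: x=[8.3475] v=[-4.6499]
Step 21: x=[8.1153] v=[-4.6436]
Step 22: x=[7.8848] v=[-4.6094]
Step 23: x=[7.6574] v=[-4.5476]
Step 24: x=[7.4345] v=[-4.4585]
Step 25: x=[7.2174] v=[-4.3426]
Step 26: x=[7.0074] v=[-4.2007]
Step 27: x=[6.8057] v=[-4.0336]
Step 28: x=[6.6136] v=[-3.8423]
Step 29: x=[6.4322] v=[-3.6279]
Step 30: x=[6.2626] v=[-3.3918]
Step 31: x=[6.1058] v=[-3.1353]
Step 32: x=[5.9628] v=[-2.8600]
Step 33: x=[5.8344] v=[-2.5675]
Step 34: x=[5.7214] v=[-2.2596]
Step 35: x=[5.6245] v=[-1.9382]
Step 36: x=[5.5442] v=[-1.6051]
Step 37: x=[5.4811] v=[-1.2624]
Step 38: x=[5.4355] v=[-0.9121]
Step 39: x=[5.4077] v=[-0.5564]
Step 40: x=[5.3978] v=[-0.1973]
Step 41: x=[5.4060] v=[0.1630]
First v>=0 after going negative at step 41, time=2.0500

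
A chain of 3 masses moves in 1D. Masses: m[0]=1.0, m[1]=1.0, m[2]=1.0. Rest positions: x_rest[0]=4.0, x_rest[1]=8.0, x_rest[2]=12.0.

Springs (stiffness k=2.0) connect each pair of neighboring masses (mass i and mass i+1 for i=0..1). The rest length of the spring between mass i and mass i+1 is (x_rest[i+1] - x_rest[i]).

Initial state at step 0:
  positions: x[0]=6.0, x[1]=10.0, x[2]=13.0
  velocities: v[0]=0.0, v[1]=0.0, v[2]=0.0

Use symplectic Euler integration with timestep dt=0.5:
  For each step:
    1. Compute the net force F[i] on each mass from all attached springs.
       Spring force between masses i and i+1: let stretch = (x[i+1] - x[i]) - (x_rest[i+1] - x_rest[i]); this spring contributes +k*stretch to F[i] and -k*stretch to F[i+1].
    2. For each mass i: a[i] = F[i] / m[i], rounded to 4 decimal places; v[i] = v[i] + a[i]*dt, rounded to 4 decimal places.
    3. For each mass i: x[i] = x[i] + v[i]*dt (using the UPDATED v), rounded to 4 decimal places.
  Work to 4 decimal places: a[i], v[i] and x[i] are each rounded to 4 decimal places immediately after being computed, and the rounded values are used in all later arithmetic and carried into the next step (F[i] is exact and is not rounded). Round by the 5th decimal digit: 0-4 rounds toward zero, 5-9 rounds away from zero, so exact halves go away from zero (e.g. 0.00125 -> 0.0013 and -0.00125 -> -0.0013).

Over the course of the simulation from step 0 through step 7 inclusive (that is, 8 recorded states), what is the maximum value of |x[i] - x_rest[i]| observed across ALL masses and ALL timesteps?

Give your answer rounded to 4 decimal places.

Answer: 2.2032

Derivation:
Step 0: x=[6.0000 10.0000 13.0000] v=[0.0000 0.0000 0.0000]
Step 1: x=[6.0000 9.5000 13.5000] v=[0.0000 -1.0000 1.0000]
Step 2: x=[5.7500 9.2500 14.0000] v=[-0.5000 -0.5000 1.0000]
Step 3: x=[5.2500 9.6250 14.1250] v=[-1.0000 0.7500 0.2500]
Step 4: x=[4.9375 10.0625 14.0000] v=[-0.6250 0.8750 -0.2500]
Step 5: x=[5.1875 9.9063 13.9063] v=[0.5000 -0.3125 -0.1875]
Step 6: x=[5.7969 9.3907 13.8126] v=[1.2188 -1.0313 -0.1875]
Step 7: x=[6.2032 9.2891 13.5079] v=[0.8126 -0.2032 -0.6094]
Max displacement = 2.2032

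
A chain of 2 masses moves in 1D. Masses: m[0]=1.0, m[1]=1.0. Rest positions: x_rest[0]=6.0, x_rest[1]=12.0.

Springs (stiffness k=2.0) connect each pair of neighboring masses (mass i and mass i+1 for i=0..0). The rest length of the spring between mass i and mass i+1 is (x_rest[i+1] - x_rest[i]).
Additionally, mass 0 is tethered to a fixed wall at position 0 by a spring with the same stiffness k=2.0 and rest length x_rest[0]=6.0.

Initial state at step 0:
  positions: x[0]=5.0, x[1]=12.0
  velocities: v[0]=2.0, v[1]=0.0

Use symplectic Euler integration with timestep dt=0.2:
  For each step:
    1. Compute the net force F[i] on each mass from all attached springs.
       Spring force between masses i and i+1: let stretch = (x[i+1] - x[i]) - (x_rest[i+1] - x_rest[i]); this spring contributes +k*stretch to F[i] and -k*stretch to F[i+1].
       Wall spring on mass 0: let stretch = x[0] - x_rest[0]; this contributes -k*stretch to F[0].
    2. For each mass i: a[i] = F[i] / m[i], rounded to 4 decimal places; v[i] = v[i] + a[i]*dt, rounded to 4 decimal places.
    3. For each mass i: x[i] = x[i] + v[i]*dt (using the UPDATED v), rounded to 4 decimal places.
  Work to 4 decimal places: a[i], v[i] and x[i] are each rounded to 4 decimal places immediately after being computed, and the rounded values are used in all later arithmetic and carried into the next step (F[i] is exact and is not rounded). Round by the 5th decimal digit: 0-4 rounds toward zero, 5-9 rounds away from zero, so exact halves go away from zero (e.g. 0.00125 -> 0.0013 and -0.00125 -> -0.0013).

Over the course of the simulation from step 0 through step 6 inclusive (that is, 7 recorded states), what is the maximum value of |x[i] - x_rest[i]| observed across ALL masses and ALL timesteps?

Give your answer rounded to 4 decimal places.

Step 0: x=[5.0000 12.0000] v=[2.0000 0.0000]
Step 1: x=[5.5600 11.9200] v=[2.8000 -0.4000]
Step 2: x=[6.1840 11.8112] v=[3.1200 -0.5440]
Step 3: x=[6.7635 11.7322] v=[2.8973 -0.3949]
Step 4: x=[7.1994 11.7357] v=[2.1794 0.0176]
Step 5: x=[7.4222 11.8563] v=[1.1142 0.6031]
Step 6: x=[7.4060 12.1022] v=[-0.0810 1.2295]
Max displacement = 1.4222

Answer: 1.4222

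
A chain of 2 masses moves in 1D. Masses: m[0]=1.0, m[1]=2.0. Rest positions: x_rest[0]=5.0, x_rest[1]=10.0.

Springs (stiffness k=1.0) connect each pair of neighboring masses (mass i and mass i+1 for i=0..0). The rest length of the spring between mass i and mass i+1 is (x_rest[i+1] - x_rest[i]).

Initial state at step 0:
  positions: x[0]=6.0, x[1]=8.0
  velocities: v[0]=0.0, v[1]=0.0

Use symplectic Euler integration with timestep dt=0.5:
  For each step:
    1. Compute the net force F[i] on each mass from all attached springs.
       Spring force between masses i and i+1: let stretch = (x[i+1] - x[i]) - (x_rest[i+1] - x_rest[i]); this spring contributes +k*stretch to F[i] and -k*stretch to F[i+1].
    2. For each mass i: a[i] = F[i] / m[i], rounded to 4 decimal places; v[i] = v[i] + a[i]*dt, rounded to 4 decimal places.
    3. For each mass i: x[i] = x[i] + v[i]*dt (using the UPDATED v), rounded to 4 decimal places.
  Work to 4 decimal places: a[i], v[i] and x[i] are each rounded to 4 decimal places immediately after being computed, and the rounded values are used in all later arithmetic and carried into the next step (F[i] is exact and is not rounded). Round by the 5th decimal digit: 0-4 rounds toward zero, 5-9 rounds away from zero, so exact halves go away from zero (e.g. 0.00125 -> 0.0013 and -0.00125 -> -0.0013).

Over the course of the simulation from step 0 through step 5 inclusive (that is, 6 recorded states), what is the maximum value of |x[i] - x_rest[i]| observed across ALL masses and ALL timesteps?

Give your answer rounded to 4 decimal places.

Answer: 3.0182

Derivation:
Step 0: x=[6.0000 8.0000] v=[0.0000 0.0000]
Step 1: x=[5.2500 8.3750] v=[-1.5000 0.7500]
Step 2: x=[4.0313 8.9844] v=[-2.4375 1.2188]
Step 3: x=[2.8008 9.5997] v=[-2.4610 1.2306]
Step 4: x=[2.0200 9.9902] v=[-1.5616 0.7809]
Step 5: x=[1.9818 10.0094] v=[-0.0765 0.0384]
Max displacement = 3.0182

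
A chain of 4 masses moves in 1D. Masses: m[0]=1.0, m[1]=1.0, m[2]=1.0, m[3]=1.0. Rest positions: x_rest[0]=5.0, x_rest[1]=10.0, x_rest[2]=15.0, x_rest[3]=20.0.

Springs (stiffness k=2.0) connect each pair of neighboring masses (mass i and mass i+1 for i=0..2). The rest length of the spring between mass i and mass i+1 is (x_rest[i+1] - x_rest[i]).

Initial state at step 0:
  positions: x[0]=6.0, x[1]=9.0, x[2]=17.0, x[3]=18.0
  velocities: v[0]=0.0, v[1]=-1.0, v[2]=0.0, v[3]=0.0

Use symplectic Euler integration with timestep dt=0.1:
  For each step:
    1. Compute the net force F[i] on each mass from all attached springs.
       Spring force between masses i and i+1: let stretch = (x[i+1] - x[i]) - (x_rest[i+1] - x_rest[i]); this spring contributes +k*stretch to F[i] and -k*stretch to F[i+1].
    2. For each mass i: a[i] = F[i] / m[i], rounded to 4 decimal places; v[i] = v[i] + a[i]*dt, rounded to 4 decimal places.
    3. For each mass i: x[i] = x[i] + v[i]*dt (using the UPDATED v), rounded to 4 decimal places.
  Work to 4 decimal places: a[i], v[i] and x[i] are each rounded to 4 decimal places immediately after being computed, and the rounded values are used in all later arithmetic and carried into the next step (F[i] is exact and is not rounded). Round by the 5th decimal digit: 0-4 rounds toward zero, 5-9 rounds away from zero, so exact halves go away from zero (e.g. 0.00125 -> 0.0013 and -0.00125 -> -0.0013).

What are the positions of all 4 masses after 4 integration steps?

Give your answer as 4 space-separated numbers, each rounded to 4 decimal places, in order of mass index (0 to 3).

Step 0: x=[6.0000 9.0000 17.0000 18.0000] v=[0.0000 -1.0000 0.0000 0.0000]
Step 1: x=[5.9600 9.0000 16.8600 18.0800] v=[-0.4000 0.0000 -1.4000 0.8000]
Step 2: x=[5.8808 9.0964 16.5872 18.2356] v=[-0.7920 0.9640 -2.7280 1.5560]
Step 3: x=[5.7659 9.2783 16.1976 18.4582] v=[-1.1489 1.8190 -3.8965 2.2263]
Step 4: x=[5.6213 9.5283 15.7148 18.7356] v=[-1.4464 2.5004 -4.8282 2.7742]

Answer: 5.6213 9.5283 15.7148 18.7356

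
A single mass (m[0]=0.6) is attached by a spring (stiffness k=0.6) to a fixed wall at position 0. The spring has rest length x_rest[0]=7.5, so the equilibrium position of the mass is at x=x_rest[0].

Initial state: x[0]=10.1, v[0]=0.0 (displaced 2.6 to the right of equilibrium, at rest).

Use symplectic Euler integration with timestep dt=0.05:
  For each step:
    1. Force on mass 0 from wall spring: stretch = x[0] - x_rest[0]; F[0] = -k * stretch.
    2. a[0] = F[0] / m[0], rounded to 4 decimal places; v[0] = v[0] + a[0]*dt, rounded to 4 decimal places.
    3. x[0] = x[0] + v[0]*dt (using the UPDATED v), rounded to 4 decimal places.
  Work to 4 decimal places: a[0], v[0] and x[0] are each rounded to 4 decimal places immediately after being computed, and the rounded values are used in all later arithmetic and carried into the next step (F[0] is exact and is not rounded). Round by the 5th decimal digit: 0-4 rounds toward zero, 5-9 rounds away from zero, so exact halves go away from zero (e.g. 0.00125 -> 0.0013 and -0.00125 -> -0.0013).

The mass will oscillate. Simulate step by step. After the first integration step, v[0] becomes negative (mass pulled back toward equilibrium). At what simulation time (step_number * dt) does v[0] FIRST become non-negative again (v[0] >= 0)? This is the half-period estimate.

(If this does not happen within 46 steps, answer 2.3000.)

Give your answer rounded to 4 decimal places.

Step 0: x=[10.1000] v=[0.0000]
Step 1: x=[10.0935] v=[-0.1300]
Step 2: x=[10.0805] v=[-0.2597]
Step 3: x=[10.0611] v=[-0.3887]
Step 4: x=[10.0353] v=[-0.5168]
Step 5: x=[10.0031] v=[-0.6436]
Step 6: x=[9.9647] v=[-0.7688]
Step 7: x=[9.9201] v=[-0.8920]
Step 8: x=[9.8695] v=[-1.0130]
Step 9: x=[9.8129] v=[-1.1315]
Step 10: x=[9.7505] v=[-1.2471]
Step 11: x=[9.6825] v=[-1.3596]
Step 12: x=[9.6091] v=[-1.4687]
Step 13: x=[9.5304] v=[-1.5742]
Step 14: x=[9.4466] v=[-1.6757]
Step 15: x=[9.3580] v=[-1.7730]
Step 16: x=[9.2647] v=[-1.8659]
Step 17: x=[9.1670] v=[-1.9541]
Step 18: x=[9.0651] v=[-2.0375]
Step 19: x=[8.9593] v=[-2.1158]
Step 20: x=[8.8499] v=[-2.1888]
Step 21: x=[8.7371] v=[-2.2563]
Step 22: x=[8.6212] v=[-2.3182]
Step 23: x=[8.5025] v=[-2.3743]
Step 24: x=[8.3813] v=[-2.4244]
Step 25: x=[8.2579] v=[-2.4685]
Step 26: x=[8.1326] v=[-2.5064]
Step 27: x=[8.0057] v=[-2.5380]
Step 28: x=[7.8775] v=[-2.5633]
Step 29: x=[7.7484] v=[-2.5822]
Step 30: x=[7.6187] v=[-2.5946]
Step 31: x=[7.4887] v=[-2.6005]
Step 32: x=[7.3587] v=[-2.5999]
Step 33: x=[7.2291] v=[-2.5928]
Step 34: x=[7.1001] v=[-2.5793]
Step 35: x=[6.9721] v=[-2.5593]
Step 36: x=[6.8455] v=[-2.5329]
Step 37: x=[6.7205] v=[-2.5002]
Step 38: x=[6.5974] v=[-2.4612]
Step 39: x=[6.4766] v=[-2.4161]
Step 40: x=[6.3584] v=[-2.3649]
Step 41: x=[6.2430] v=[-2.3078]
Step 42: x=[6.1308] v=[-2.2450]
Step 43: x=[6.0220] v=[-2.1765]
Step 44: x=[5.9169] v=[-2.1026]
Step 45: x=[5.8157] v=[-2.0234]
Step 46: x=[5.7187] v=[-1.9392]
v[0] did not become non-negative within 46 steps; using fallback time=2.3000

Answer: 2.3000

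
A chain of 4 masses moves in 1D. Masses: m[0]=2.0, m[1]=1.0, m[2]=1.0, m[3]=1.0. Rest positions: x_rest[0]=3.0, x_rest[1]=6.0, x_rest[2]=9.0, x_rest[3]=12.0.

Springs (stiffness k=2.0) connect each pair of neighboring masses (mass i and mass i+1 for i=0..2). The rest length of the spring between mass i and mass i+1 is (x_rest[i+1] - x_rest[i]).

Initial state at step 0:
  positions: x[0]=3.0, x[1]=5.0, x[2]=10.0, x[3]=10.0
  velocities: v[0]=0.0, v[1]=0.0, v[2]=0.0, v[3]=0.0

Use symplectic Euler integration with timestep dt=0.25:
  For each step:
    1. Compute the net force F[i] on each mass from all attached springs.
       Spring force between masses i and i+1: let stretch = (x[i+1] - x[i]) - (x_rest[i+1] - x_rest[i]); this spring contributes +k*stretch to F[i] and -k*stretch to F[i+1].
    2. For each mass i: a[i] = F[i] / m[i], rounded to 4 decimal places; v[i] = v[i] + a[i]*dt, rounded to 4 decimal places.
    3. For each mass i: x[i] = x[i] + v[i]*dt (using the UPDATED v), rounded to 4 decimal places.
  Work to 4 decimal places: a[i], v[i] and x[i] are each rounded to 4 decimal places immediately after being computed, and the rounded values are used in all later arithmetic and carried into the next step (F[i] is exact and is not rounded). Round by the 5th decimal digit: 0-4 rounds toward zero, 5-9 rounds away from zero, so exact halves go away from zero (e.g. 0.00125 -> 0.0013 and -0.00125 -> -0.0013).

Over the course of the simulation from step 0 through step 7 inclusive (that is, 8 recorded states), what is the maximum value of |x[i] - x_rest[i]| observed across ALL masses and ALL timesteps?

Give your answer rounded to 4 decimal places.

Step 0: x=[3.0000 5.0000 10.0000 10.0000] v=[0.0000 0.0000 0.0000 0.0000]
Step 1: x=[2.9375 5.3750 9.3750 10.3750] v=[-0.2500 1.5000 -2.5000 1.5000]
Step 2: x=[2.8399 5.9453 8.3750 11.0000] v=[-0.3906 2.2813 -4.0000 2.5000]
Step 3: x=[2.7488 6.4312 7.3994 11.6719] v=[-0.3643 1.9435 -3.9024 2.6875]
Step 4: x=[2.7004 6.5778 6.8368 12.1847] v=[-0.1937 0.5864 -2.2503 2.0513]
Step 5: x=[2.7068 6.2721 6.9104 12.4041] v=[0.0257 -1.2228 0.2942 0.8774]
Step 6: x=[2.7486 5.6005 7.5909 12.3117] v=[0.1670 -2.6863 2.7219 -0.3695]
Step 7: x=[2.7811 4.8212 8.6127 12.0042] v=[0.1300 -3.1171 4.0871 -1.2299]
Max displacement = 2.1632

Answer: 2.1632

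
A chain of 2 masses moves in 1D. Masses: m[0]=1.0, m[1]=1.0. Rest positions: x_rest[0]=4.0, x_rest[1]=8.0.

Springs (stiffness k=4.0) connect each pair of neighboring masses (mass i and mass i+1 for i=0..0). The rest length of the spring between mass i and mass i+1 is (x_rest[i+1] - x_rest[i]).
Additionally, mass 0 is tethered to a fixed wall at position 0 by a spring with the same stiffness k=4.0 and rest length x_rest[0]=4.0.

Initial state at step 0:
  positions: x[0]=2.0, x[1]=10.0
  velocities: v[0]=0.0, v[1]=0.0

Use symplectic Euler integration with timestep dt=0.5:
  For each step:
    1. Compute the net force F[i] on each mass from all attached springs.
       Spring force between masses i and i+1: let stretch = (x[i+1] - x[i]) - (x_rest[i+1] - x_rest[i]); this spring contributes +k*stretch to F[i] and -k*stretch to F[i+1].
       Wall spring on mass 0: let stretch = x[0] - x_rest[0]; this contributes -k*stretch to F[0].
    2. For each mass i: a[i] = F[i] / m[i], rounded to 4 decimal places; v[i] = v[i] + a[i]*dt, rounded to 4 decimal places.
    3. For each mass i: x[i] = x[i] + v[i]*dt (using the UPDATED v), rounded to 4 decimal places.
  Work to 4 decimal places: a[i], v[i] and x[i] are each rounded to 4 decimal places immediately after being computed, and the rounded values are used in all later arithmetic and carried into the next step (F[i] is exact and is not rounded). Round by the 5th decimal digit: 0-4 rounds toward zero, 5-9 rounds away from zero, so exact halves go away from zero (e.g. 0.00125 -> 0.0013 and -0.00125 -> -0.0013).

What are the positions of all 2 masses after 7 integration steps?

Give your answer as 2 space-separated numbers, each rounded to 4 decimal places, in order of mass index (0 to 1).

Step 0: x=[2.0000 10.0000] v=[0.0000 0.0000]
Step 1: x=[8.0000 6.0000] v=[12.0000 -8.0000]
Step 2: x=[4.0000 8.0000] v=[-8.0000 4.0000]
Step 3: x=[0.0000 10.0000] v=[-8.0000 4.0000]
Step 4: x=[6.0000 6.0000] v=[12.0000 -8.0000]
Step 5: x=[6.0000 6.0000] v=[0.0000 0.0000]
Step 6: x=[0.0000 10.0000] v=[-12.0000 8.0000]
Step 7: x=[4.0000 8.0000] v=[8.0000 -4.0000]

Answer: 4.0000 8.0000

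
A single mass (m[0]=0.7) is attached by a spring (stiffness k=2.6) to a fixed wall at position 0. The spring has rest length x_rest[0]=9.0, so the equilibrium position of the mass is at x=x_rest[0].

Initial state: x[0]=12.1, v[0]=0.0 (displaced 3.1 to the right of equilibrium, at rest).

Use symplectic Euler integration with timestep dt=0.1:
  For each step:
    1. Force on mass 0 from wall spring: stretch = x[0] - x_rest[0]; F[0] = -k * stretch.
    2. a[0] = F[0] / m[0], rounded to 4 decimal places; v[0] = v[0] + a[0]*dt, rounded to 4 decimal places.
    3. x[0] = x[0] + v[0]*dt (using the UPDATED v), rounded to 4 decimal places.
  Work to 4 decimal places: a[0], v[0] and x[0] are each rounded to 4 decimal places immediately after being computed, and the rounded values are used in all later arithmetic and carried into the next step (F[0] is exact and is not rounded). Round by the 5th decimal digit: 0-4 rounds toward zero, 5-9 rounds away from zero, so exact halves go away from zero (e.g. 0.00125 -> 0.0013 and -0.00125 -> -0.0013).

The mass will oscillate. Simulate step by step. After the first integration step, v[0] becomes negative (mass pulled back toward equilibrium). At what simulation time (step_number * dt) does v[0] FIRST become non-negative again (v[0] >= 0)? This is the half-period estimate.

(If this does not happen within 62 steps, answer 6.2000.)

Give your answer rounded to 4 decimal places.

Answer: 1.7000

Derivation:
Step 0: x=[12.1000] v=[0.0000]
Step 1: x=[11.9849] v=[-1.1514]
Step 2: x=[11.7589] v=[-2.2601]
Step 3: x=[11.4304] v=[-3.2848]
Step 4: x=[11.0117] v=[-4.1875]
Step 5: x=[10.5182] v=[-4.9347]
Step 6: x=[9.9683] v=[-5.4986]
Step 7: x=[9.3825] v=[-5.8583]
Step 8: x=[8.7825] v=[-6.0004]
Step 9: x=[8.1905] v=[-5.9196]
Step 10: x=[7.6286] v=[-5.6189]
Step 11: x=[7.1177] v=[-5.1095]
Step 12: x=[6.6767] v=[-4.4104]
Step 13: x=[6.3220] v=[-3.5475]
Step 14: x=[6.0667] v=[-2.5528]
Step 15: x=[5.9204] v=[-1.4633]
Step 16: x=[5.8885] v=[-0.3195]
Step 17: x=[5.9721] v=[0.8362]
First v>=0 after going negative at step 17, time=1.7000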